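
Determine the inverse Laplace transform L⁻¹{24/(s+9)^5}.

L⁻¹{n!/(s-a)^(n+1)} = t^n·e^(at), so L⁻¹{24/(s+9)^5} = t^4·e^(-9t)

Final answer: t^4·e^(-9t)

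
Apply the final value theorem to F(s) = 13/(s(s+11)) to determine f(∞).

f(∞) = lim_{s→0} s·13/(s(s+11)) = lim_{s→0} 13/(s+11) = 13/11 = 13/11

Final answer: 13/11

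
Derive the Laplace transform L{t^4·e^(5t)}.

L{t^n·e^(at)} = n!/(s-a)^(n+1), so L{t^4·e^(5t)} = 24/(s-5)^5

Final answer: 24/(s-5)^5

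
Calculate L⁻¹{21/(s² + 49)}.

This is the form c·a/(s² + a²) with a = 7, c = 3. L⁻¹ = 3·sin(7t)

Final answer: 3·sin(7t)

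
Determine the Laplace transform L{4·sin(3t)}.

L{sin(ωt)} = ω/(s² + ω²), so L{sin(3t)} = 3/(s² + 9). Then L{4·sin(3t)} = 4·3/(s² + 9) = 12/(s² + 9)

Final answer: 12/(s² + 9)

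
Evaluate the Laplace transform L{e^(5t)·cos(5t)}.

L{e^(at)·cos(ωt)} = (s-a)/((s-a)² + ω²), so L{e^(5t)·cos(5t)} = (s-5)/((s-5)² + 25)

Final answer: (s-5)/((s-5)² + 25)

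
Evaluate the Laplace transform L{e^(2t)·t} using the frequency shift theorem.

L{e^(at)·t^n} = n!/(s-a)^(n+1), so L{e^(2t)·t} = 1/(s-2)^2

Final answer: 1/(s-2)^2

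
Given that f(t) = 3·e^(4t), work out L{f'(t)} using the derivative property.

f(0) = 3, F(s) = 3/(s-4). L{f'(t)} = s·F(s) - f(0) = 3s/(s-4) - 3 = (3s - 3(s-4))/(s-4) = 12/(s-4)

Final answer: 12/(s-4)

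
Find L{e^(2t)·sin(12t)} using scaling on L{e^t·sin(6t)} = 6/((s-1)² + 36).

Scaling with a=2: L{e^(2t)·sin(12t)} = (1/2) · 6/((s/2-1)² + 36). Simplifying: 12/((s-2)² + 144)

Final answer: 12/((s-2)² + 144)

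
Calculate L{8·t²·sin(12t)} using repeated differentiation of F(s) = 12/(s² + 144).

F(s) = 12/(s² + 144). F'(s) = -24s/(s² + 144)². F''(s) = -24(144 - 3s²)/(s² + 144)³ = (72s² - 3456)/(s² + 144)³. So L{t²·sin(12t)} = (-1)² F''(s) = (72s² - 3456)/(s² + 144)³. Then L{8·t²·sin(12t)} = 8·(72s² - 3456)/(s² + 144)³ = (576s² - 27648)/(s² + 144)³

Final answer: (576s² - 27648)/(s² + 144)³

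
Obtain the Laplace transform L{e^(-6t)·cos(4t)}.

L{e^(at)·cos(ωt)} = (s-a)/((s-a)² + ω²), so L{e^(-6t)·cos(4t)} = (s+6)/((s+6)² + 16)

Final answer: (s+6)/((s+6)² + 16)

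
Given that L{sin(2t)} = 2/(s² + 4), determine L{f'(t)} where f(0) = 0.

L{f'(t)} = s·F(s) - f(0) = s·2/(s² + 4) - 0 = 2s/(s² + 4)

Final answer: 2s/(s² + 4)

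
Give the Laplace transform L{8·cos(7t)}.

L{cos(ωt)} = s/(s² + ω²), so L{cos(7t)} = s/(s² + 49). Then L{8·cos(7t)} = 8·s/(s² + 49) = 8s/(s² + 49)

Final answer: 8s/(s² + 49)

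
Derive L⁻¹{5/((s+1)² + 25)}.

Form: b/((s-a)² + b²) → e^(at)sin(bt). With a=-1, b=5

Final answer: e^(-t)·sin(5t)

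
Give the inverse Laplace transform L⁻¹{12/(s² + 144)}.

L⁻¹{12/(s² + 144)} = sin(12t)

Final answer: sin(12t)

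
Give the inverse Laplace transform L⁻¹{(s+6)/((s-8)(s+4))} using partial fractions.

Using partial fractions, f(t) = (14e^(8t) - 2e^(-4t))/12

Final answer: (14e^(8t) - 2e^(-4t))/12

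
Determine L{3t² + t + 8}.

L{3t² + t + 8} = 3·2/s³ + 1/s² + 8/s = 6/s³ + 1/s² + 8/s

Final answer: 6/s³ + 1/s² + 8/s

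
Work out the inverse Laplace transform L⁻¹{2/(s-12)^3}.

L⁻¹{n!/(s-a)^(n+1)} = t^n·e^(at), so L⁻¹{2/(s-12)^3} = t^2·e^(12t)

Final answer: t^2·e^(12t)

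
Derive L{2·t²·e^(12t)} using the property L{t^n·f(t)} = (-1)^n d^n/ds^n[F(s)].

L{e^(12t)} = 1/(s-12). d/ds[1/(s-12)] = -1/(s-12)². d²/ds²[1/(s-12)] = 2/(s-12)³. So L{t²·e^(12t)} = (-1)² · 2/(s-12)³ = 2/(s-12)³. Then L{2·t²·e^(12t)} = 2·2/(s-12)³ = 4/(s-12)³

Final answer: 4/(s-12)³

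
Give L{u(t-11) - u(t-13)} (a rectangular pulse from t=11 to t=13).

L{u(t-a)} = e^(-as)/s. L{u(t-11) - u(t-13)} = (e^(-11s) - e^(-13s))/s

Final answer: (e^(-11s) - e^(-13s))/s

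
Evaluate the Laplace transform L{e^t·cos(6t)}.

L{e^(at)·cos(ωt)} = (s-a)/((s-a)² + ω²), so L{e^t·cos(6t)} = (s-1)/((s-1)² + 36)

Final answer: (s-1)/((s-1)² + 36)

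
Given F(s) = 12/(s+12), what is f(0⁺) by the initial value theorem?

f(0⁺) = lim_{s→∞} s·12/(s+12) = lim_{s→∞} 12s/(s+12) = 12

Final answer: 12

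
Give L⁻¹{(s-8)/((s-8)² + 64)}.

Using frequency shift: L⁻¹{(s-a)/((s-a)² + b²)} = e^(at)cos(bt). Here a=8, b=8

Final answer: e^(8t)·cos(8t)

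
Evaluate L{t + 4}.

L{t + 4} = L{t} + 4·L{1} = 1/s² + 4/s

Final answer: 1/s² + 4/s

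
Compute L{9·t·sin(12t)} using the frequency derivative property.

L{sin(12t)} = 12/(s² + 144). By L{t·f(t)} = -F'(s): -d/ds[12/(s² + 144)] = -(12)·(-2s)/(s² + 144)² = 24s/(s² + 144)². Then L{9·t·sin(12t)} = 9·24s/(s² + 144)² = 216s/(s² + 144)²

Final answer: 216s/(s² + 144)²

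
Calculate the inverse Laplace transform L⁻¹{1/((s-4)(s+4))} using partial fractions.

Decompose: A/(s-4) + B/(s+4). A = 1/8, B = -1/8. f(t) = (e^(4t) - e^(-4t))/8

Final answer: (e^(4t) - e^(-4t))/8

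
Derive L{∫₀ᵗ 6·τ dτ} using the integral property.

L{∫₀ᵗ f(τ)dτ} = F(s)/s with f(t) = 6t. F(s) = 6/s^2, so L{∫₀ᵗ 6·τ dτ} = (6/s^2)/s = 6/s^3. (Check: ∫₀ᵗ 6·τ dτ = 6t^2/2.)

Final answer: 6/s^3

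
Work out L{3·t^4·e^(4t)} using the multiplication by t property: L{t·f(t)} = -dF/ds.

Using L{t^n·e^(at)} = n!/(s-a)^(n+1), L{t^4·e^(4t)} = 24/(s-4)^5, so L{3·t^4·e^(4t)} = 3·24/(s-4)^5 = 72/(s-4)^5

Final answer: 72/(s-4)^5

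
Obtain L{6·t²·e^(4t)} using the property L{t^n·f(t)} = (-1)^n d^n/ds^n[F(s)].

L{e^(4t)} = 1/(s-4). d/ds[1/(s-4)] = -1/(s-4)². d²/ds²[1/(s-4)] = 2/(s-4)³. So L{t²·e^(4t)} = (-1)² · 2/(s-4)³ = 2/(s-4)³. Then L{6·t²·e^(4t)} = 6·2/(s-4)³ = 12/(s-4)³

Final answer: 12/(s-4)³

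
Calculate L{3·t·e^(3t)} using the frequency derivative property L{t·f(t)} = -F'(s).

L{e^(3t)} = 1/(s-3). By frequency derivative: L{t·e^(3t)} = -d/ds[1/(s-3)] = -(-1)/(s-3)² = 1/(s-3)². Then L{3·t·e^(3t)} = 3·1/(s-3)² = 3/(s-3)²

Final answer: 3/(s-3)²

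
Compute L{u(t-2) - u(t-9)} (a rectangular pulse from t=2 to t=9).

L{u(t-a)} = e^(-as)/s. L{u(t-2) - u(t-9)} = (e^(-2s) - e^(-9s))/s

Final answer: (e^(-2s) - e^(-9s))/s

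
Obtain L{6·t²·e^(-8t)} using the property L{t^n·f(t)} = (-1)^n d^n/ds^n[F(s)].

L{e^(-8t)} = 1/(s+8). d/ds[1/(s+8)] = -1/(s+8)². d²/ds²[1/(s+8)] = 2/(s+8)³. So L{t²·e^(-8t)} = (-1)² · 2/(s+8)³ = 2/(s+8)³. Then L{6·t²·e^(-8t)} = 6·2/(s+8)³ = 12/(s+8)³

Final answer: 12/(s+8)³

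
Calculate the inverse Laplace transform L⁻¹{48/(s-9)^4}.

L⁻¹{n!/(s-a)^(n+1)} = t^n·e^(at) with n=3, a=9. So L⁻¹{6/(s-9)^4} = t^3·e^(9t), and L⁻¹{48/(s-9)^4} = (48/6)·t^3·e^(9t) = 8·t^3·e^(9t)

Final answer: 8·t^3·e^(9t)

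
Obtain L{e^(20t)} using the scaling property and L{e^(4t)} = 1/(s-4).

Using L{f(at)} = (1/a)F(s/a) with a=5 and f(t) = e^(4t): L{e^(20t)} = (1/5) · 1/((s/5)-4) = (1/5) · 5/(s-20) = 1/(s-20)

Final answer: 1/(s-20)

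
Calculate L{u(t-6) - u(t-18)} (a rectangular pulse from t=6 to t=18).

L{u(t-a)} = e^(-as)/s. L{u(t-6) - u(t-18)} = (e^(-6s) - e^(-18s))/s

Final answer: (e^(-6s) - e^(-18s))/s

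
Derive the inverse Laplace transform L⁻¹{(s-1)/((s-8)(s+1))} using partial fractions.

Using partial fractions, f(t) = (7e^(8t) + 2e^(-t))/9

Final answer: (7e^(8t) + 2e^(-t))/9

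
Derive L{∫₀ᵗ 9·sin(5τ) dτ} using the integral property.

L{∫₀ᵗ f(τ)dτ} = F(s)/s with F(s) = 45/(s² + 25), so the result is (45/(s² + 25))/s = 45/(s(s² + 25))

Final answer: 45/(s(s² + 25))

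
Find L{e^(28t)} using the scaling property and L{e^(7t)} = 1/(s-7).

Using L{f(at)} = (1/a)F(s/a) with a=4 and f(t) = e^(7t): L{e^(28t)} = (1/4) · 1/((s/4)-7) = (1/4) · 4/(s-28) = 1/(s-28)

Final answer: 1/(s-28)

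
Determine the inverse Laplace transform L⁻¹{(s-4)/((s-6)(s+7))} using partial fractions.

Using partial fractions, f(t) = (2e^(6t) + 11e^(-7t))/13

Final answer: (2e^(6t) + 11e^(-7t))/13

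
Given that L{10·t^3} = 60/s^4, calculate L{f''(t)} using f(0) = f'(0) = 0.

L{f''(t)} = s²F(s) - sf(0) - f'(0) = s²·60/s^4 - 0 - 0 = 60/s^2

Final answer: 60/s^2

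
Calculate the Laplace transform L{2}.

L{2} = 2 · L{1} = 2/s

Final answer: 2/s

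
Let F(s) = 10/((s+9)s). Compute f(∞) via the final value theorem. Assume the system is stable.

f(∞) = lim_{s→0} sF(s) = lim_{s→0} 10/(s+9) = 10/9

Final answer: 10/9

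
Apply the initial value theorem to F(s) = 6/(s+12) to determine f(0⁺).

f(0⁺) = lim_{s→∞} s·6/(s+12) = lim_{s→∞} 6s/(s+12) = 6

Final answer: 6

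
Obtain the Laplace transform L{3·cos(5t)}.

L{cos(ωt)} = s/(s² + ω²), so L{cos(5t)} = s/(s² + 25). Then L{3·cos(5t)} = 3·s/(s² + 25) = 3s/(s² + 25)

Final answer: 3s/(s² + 25)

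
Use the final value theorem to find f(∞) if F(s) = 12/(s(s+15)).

f(∞) = lim_{s→0} s·12/(s(s+15)) = lim_{s→0} 12/(s+15) = 12/15 = 4/5

Final answer: 4/5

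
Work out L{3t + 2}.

L{3t + 2} = 3·L{t} + 2·L{1} = 3/s² + 2/s

Final answer: 3/s² + 2/s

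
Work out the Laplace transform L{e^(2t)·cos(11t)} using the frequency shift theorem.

Frequency shift: L{e^(at)f(t)} = F(s-a). L{e^(2t)·cos(11t)} = (s-2)/((s-2)² + 121)

Final answer: (s-2)/((s-2)² + 121)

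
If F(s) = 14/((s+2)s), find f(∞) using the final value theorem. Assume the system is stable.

f(∞) = lim_{s→0} sF(s) = lim_{s→0} 14/(s+2) = 7

Final answer: 7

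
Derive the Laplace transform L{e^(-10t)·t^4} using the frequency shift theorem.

L{e^(at)·t^n} = n!/(s-a)^(n+1), so L{e^(-10t)·t^4} = 24/(s+10)^5

Final answer: 24/(s+10)^5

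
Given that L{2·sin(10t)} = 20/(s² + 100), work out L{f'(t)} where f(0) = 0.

L{f'(t)} = s·F(s) - f(0) = s·20/(s² + 100) - 0 = 20s/(s² + 100)

Final answer: 20s/(s² + 100)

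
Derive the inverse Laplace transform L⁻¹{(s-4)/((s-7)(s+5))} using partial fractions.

Using partial fractions, f(t) = (3e^(7t) + 9e^(-5t))/12

Final answer: (3e^(7t) + 9e^(-5t))/12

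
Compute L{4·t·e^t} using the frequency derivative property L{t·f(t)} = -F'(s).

L{e^t} = 1/(s-1). By frequency derivative: L{t·e^t} = -d/ds[1/(s-1)] = -(-1)/(s-1)² = 1/(s-1)². Then L{4·t·e^t} = 4·1/(s-1)² = 4/(s-1)²

Final answer: 4/(s-1)²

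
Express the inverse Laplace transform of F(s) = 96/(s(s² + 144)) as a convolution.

96/(s(s² + 144)) = (1/s)·(96/(s² + 144)) = L{1}·L{8·sin(12t)}. So f(t) = 1*(8·sin(12t)) = ∫₀ᵗ 8·sin(12τ) dτ

Final answer: ∫₀ᵗ 8·sin(12τ) dτ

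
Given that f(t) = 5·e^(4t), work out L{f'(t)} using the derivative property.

f(0) = 5, F(s) = 5/(s-4). L{f'(t)} = s·F(s) - f(0) = 5s/(s-4) - 5 = (5s - 5(s-4))/(s-4) = 20/(s-4)

Final answer: 20/(s-4)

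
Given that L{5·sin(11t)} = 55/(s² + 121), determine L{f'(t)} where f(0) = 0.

L{f'(t)} = s·F(s) - f(0) = s·55/(s² + 121) - 0 = 55s/(s² + 121)

Final answer: 55s/(s² + 121)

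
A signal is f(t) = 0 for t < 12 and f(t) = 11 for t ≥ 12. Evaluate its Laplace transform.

f(t) = 11·u(t-12). L{u(t-12)} = e^(-12s)/s, so L{f(t)} = 11·e^(-12s)/s

Final answer: 11·e^(-12s)/s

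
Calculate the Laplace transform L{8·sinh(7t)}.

L{sinh(ωt)} = ω/(s² - ω²), so L{sinh(7t)} = 7/(s² - 49). Then L{8·sinh(7t)} = 8·7/(s² - 49) = 56/(s² - 49)

Final answer: 56/(s² - 49)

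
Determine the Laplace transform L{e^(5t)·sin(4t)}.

L{e^(at)·sin(ωt)} = ω/((s-a)² + ω²), so L{e^(5t)·sin(4t)} = 4/((s-5)² + 16)

Final answer: 4/((s-5)² + 16)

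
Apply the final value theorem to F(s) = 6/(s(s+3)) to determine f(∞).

f(∞) = lim_{s→0} s·6/(s(s+3)) = lim_{s→0} 6/(s+3) = 6/3 = 2

Final answer: 2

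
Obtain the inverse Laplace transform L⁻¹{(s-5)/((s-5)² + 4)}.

Using frequency shift, L⁻¹{(s-5)/((s-5)² + 4)} = e^(5t)·cos(2t)

Final answer: e^(5t)·cos(2t)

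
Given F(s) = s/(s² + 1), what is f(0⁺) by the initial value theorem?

f(0⁺) = lim_{s→∞} s·s/(s² + 1) = lim_{s→∞} s²/(s² + 1) = 1

Final answer: 1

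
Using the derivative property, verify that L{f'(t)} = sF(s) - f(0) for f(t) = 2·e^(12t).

f'(t) = 24e^(12t). Direct: L{f'(t)} = 24/(s-12). Property: s·2/(s-12) - 2 = (2s - 2(s-12))/(s-12) = 24/(s-12). ✓

Final answer: 24/(s-12)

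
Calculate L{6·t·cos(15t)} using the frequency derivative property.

L{cos(15t)} = s/(s² + 225). Derivative: d/ds[s/(s² + 225)] = [(s² + 225) - s·2s]/(s² + 225)² = (225 - s²)/(s² + 225)². So L{t·cos(15t)} = -F'(s) = (s² - 225)/(s² + 225)². Then L{6·t·cos(15t)} = 6·(s² - 225)/(s² + 225)²

Final answer: 6·(s² - 225)/(s² + 225)²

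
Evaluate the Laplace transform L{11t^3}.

L{11t^3} = 11 · L{t^3} = 11 · 6/s^4 = 66/s^4

Final answer: 66/s^4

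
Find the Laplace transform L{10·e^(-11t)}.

L{e^(at)} = 1/(s-a), so L{e^(-11t)} = 1/(s+11). Then L{10·e^(-11t)} = 10/(s+11)

Final answer: 10/(s+11)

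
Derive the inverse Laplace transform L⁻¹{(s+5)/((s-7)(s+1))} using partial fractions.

Using partial fractions, f(t) = (12e^(7t) - 4e^(-t))/8

Final answer: (12e^(7t) - 4e^(-t))/8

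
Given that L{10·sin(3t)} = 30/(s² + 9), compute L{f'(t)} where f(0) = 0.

L{f'(t)} = s·F(s) - f(0) = s·30/(s² + 9) - 0 = 30s/(s² + 9)

Final answer: 30s/(s² + 9)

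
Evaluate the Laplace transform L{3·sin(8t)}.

L{sin(ωt)} = ω/(s² + ω²), so L{sin(8t)} = 8/(s² + 64). Then L{3·sin(8t)} = 3·8/(s² + 64) = 24/(s² + 64)

Final answer: 24/(s² + 64)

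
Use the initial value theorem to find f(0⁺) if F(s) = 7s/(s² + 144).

f(0⁺) = lim_{s→∞} s·7s/(s² + 144) = lim_{s→∞} 7s²/(s² + 144) = 7

Final answer: 7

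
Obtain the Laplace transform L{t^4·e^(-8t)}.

L{t^n·e^(at)} = n!/(s-a)^(n+1), so L{t^4·e^(-8t)} = 24/(s+8)^5

Final answer: 24/(s+8)^5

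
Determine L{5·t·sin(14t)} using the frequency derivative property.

L{sin(14t)} = 14/(s² + 196). By L{t·f(t)} = -F'(s): -d/ds[14/(s² + 196)] = -(14)·(-2s)/(s² + 196)² = 28s/(s² + 196)². Then L{5·t·sin(14t)} = 5·28s/(s² + 196)² = 140s/(s² + 196)²

Final answer: 140s/(s² + 196)²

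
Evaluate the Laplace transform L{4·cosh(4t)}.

L{cosh(ωt)} = s/(s² - ω²), so L{cosh(4t)} = s/(s² - 16). Then L{4·cosh(4t)} = 4·s/(s² - 16) = 4s/(s² - 16)

Final answer: 4s/(s² - 16)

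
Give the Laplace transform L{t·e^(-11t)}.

L{t^n·e^(at)} = n!/(s-a)^(n+1), so L{t·e^(-11t)} = 1/(s+11)^2

Final answer: 1/(s+11)^2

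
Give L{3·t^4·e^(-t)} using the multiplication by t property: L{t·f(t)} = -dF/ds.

Using L{t^n·e^(at)} = n!/(s-a)^(n+1), L{t^4·e^(-t)} = 24/(s+1)^5, so L{3·t^4·e^(-t)} = 3·24/(s+1)^5 = 72/(s+1)^5

Final answer: 72/(s+1)^5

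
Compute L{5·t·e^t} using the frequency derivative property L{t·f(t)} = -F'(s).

L{e^t} = 1/(s-1). By frequency derivative: L{t·e^t} = -d/ds[1/(s-1)] = -(-1)/(s-1)² = 1/(s-1)². Then L{5·t·e^t} = 5·1/(s-1)² = 5/(s-1)²

Final answer: 5/(s-1)²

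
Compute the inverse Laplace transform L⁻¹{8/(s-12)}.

L⁻¹{1/(s-a)} = e^(at), so L⁻¹{1/(s-12)} = e^(12t), and L⁻¹{8/(s-12)} = 8·e^(12t)

Final answer: 8·e^(12t)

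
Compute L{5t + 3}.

L{5t + 3} = 5·L{t} + 3·L{1} = 5/s² + 3/s

Final answer: 5/s² + 3/s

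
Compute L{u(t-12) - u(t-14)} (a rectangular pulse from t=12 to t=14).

L{u(t-a)} = e^(-as)/s. L{u(t-12) - u(t-14)} = (e^(-12s) - e^(-14s))/s

Final answer: (e^(-12s) - e^(-14s))/s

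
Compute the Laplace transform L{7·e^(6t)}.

L{e^(at)} = 1/(s-a), so L{e^(6t)} = 1/(s-6). Then L{7·e^(6t)} = 7/(s-6)

Final answer: 7/(s-6)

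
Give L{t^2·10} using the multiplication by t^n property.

L{10} = 10/s. d^1/ds^1[1/s] = -1/s². d^2/ds^2[1/s] = 2/s^3. So L{t^2} = (-1)^{2}·2/s^3 = 2/s^3. Then L{t^2·10} = 10·2/s^3 = 20/s^3

Final answer: 20/s^3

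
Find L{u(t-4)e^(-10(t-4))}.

u(t-a)f(t-a) with f(t)=e^(-10t). L{e^(-10t)} = 1/(s+10). By time shift: e^(-4s)/(s+10)

Final answer: e^(-4s)/(s+10)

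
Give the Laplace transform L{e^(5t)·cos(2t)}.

L{e^(at)·cos(ωt)} = (s-a)/((s-a)² + ω²), so L{e^(5t)·cos(2t)} = (s-5)/((s-5)² + 4)

Final answer: (s-5)/((s-5)² + 4)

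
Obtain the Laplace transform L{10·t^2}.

L{t^n} = n!/s^(n+1), so L{t^2} = 2/s^3. Then L{10·t^2} = 10·2/s^3 = 20/s^3

Final answer: 20/s^3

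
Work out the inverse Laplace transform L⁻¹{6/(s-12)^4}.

L⁻¹{n!/(s-a)^(n+1)} = t^n·e^(at), so L⁻¹{6/(s-12)^4} = t^3·e^(12t)

Final answer: t^3·e^(12t)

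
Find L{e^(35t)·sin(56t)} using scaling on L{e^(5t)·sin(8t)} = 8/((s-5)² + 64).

Scaling with a=7: L{e^(35t)·sin(56t)} = (1/7) · 8/((s/7-5)² + 64). Simplifying: 56/((s-35)² + 3136)

Final answer: 56/((s-35)² + 3136)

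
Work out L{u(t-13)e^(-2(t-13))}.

u(t-a)f(t-a) with f(t)=e^(-2t). L{e^(-2t)} = 1/(s+2). By time shift: e^(-13s)/(s+2)

Final answer: e^(-13s)/(s+2)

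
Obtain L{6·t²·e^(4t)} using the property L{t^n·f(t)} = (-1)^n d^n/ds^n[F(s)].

L{e^(4t)} = 1/(s-4). d/ds[1/(s-4)] = -1/(s-4)². d²/ds²[1/(s-4)] = 2/(s-4)³. So L{t²·e^(4t)} = (-1)² · 2/(s-4)³ = 2/(s-4)³. Then L{6·t²·e^(4t)} = 6·2/(s-4)³ = 12/(s-4)³

Final answer: 12/(s-4)³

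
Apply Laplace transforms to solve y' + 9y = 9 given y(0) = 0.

sY + 9Y = 9/s. Y = 9/(s(s+9)). Partial fractions: Y = 1/s - 1/(s+9)

Final answer: y(t) = (1 - e^(-9t))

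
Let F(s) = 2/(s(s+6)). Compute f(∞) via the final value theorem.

f(∞) = lim_{s→0} s·2/(s(s+6)) = lim_{s→0} 2/(s+6) = 2/6 = 1/3

Final answer: 1/3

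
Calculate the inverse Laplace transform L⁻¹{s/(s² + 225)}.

L⁻¹{s/(s² + 225)} = cos(15t)

Final answer: cos(15t)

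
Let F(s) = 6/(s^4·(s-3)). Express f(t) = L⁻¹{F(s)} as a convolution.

6/(s^4·(s-3)) = (6/s^4)·(1/(s-3)) = L{t^3}·L{e^(3t)}. So f(t) = t^3*e^(3t) = ∫₀ᵗ τ^3·e^(3(t-τ)) dτ

Final answer: ∫₀ᵗ τ^3·e^(3(t-τ)) dτ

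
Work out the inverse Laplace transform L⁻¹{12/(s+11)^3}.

L⁻¹{n!/(s-a)^(n+1)} = t^n·e^(at) with n=2, a=-11. So L⁻¹{2/(s+11)^3} = t^2·e^(-11t), and L⁻¹{12/(s+11)^3} = (12/2)·t^2·e^(-11t) = 6·t^2·e^(-11t)

Final answer: 6·t^2·e^(-11t)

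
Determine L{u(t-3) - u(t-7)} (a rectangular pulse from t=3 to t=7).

L{u(t-a)} = e^(-as)/s. L{u(t-3) - u(t-7)} = (e^(-3s) - e^(-7s))/s

Final answer: (e^(-3s) - e^(-7s))/s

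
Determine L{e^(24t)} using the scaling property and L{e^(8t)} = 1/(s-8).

Using L{f(at)} = (1/a)F(s/a) with a=3 and f(t) = e^(8t): L{e^(24t)} = (1/3) · 1/((s/3)-8) = (1/3) · 3/(s-24) = 1/(s-24)

Final answer: 1/(s-24)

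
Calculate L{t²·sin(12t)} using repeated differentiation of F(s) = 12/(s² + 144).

F(s) = 12/(s² + 144). F'(s) = -24s/(s² + 144)². F''(s) = -24(144 - 3s²)/(s² + 144)³ = (72s² - 3456)/(s² + 144)³. So L{t²·sin(12t)} = (-1)² F''(s) = (72s² - 3456)/(s² + 144)³

Final answer: (72s² - 3456)/(s² + 144)³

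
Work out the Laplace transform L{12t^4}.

L{12t^4} = 12 · L{t^4} = 12 · 24/s^5 = 288/s^5

Final answer: 288/s^5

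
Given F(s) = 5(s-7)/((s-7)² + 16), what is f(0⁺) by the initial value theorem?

f(0⁺) = lim_{s→∞} sF(s) = lim_{s→∞} 5s(s-7)/((s-7)² + 16) = 5

Final answer: 5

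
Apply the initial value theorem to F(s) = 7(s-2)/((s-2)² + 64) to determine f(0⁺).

f(0⁺) = lim_{s→∞} sF(s) = lim_{s→∞} 7s(s-2)/((s-2)² + 64) = 7

Final answer: 7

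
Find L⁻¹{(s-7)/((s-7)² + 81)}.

Using frequency shift: L⁻¹{(s-a)/((s-a)² + b²)} = e^(at)cos(bt). Here a=7, b=9

Final answer: e^(7t)·cos(9t)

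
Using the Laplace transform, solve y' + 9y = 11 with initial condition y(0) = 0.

sY + 9Y = 11/s. Y = 11/(s(s+9)). Partial fractions: Y = 11/9/s - 11/9/(s+9)

Final answer: y(t) = 11/9(1 - e^(-9t))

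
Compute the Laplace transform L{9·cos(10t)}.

L{cos(ωt)} = s/(s² + ω²), so L{cos(10t)} = s/(s² + 100). Then L{9·cos(10t)} = 9·s/(s² + 100) = 9s/(s² + 100)

Final answer: 9s/(s² + 100)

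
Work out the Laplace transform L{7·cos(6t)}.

L{cos(ωt)} = s/(s² + ω²), so L{cos(6t)} = s/(s² + 36). Then L{7·cos(6t)} = 7·s/(s² + 36) = 7s/(s² + 36)

Final answer: 7s/(s² + 36)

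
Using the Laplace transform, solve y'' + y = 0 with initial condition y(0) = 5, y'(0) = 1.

L{y''} + 1L{y} = 0. s²Y - 5s - 1 + Y = 0. Y(s² + 1) = 5s + 1. Y = (5s + 1)/(s² + 1). Inverting: y(t) = 5cos(t) + sin(t)

Final answer: y(t) = 5cos(t) + sin(t)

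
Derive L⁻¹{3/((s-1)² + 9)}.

Form: b/((s-a)² + b²) → e^(at)sin(bt). With a=1, b=3

Final answer: e^t·sin(3t)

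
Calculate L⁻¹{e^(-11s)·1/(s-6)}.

L⁻¹{1/(s-6)} = e^(6t). By the time shift theorem, L⁻¹{e^(-as)F(s)} = u(t-a)f(t-a) with a=11, so L⁻¹{e^(-11s)·1/(s-6)} = u(t-11)·e^(6(t-11))

Final answer: u(t-11)·e^(6(t-11))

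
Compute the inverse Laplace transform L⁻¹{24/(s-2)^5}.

L⁻¹{n!/(s-a)^(n+1)} = t^n·e^(at), so L⁻¹{24/(s-2)^5} = t^4·e^(2t)

Final answer: t^4·e^(2t)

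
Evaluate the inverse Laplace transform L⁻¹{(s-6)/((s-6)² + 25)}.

Using frequency shift, L⁻¹{(s-6)/((s-6)² + 25)} = e^(6t)·cos(5t)

Final answer: e^(6t)·cos(5t)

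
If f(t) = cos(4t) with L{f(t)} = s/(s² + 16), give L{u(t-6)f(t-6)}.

Time shift theorem: L{u(t-a)f(t-a)} = e^(-as)F(s). Here a=6, F(s) = s/(s² + 16), so L{u(t-6)f(t-6)} = e^(-6s)·s/(s² + 16)

Final answer: e^(-6s)·s/(s² + 16)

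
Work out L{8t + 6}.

L{8t + 6} = 8·L{t} + 6·L{1} = 8/s² + 6/s

Final answer: 8/s² + 6/s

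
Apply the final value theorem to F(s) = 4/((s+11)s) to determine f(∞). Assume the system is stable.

f(∞) = lim_{s→0} sF(s) = lim_{s→0} 4/(s+11) = 4/11

Final answer: 4/11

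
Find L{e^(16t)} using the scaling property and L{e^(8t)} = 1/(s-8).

Using L{f(at)} = (1/a)F(s/a) with a=2 and f(t) = e^(8t): L{e^(16t)} = (1/2) · 1/((s/2)-8) = (1/2) · 2/(s-16) = 1/(s-16)

Final answer: 1/(s-16)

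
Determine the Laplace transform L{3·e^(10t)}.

L{e^(at)} = 1/(s-a), so L{e^(10t)} = 1/(s-10). Then L{3·e^(10t)} = 3/(s-10)

Final answer: 3/(s-10)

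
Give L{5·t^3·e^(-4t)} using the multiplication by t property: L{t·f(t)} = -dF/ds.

Using L{t^n·e^(at)} = n!/(s-a)^(n+1), L{t^3·e^(-4t)} = 6/(s+4)^4, so L{5·t^3·e^(-4t)} = 5·6/(s+4)^4 = 30/(s+4)^4

Final answer: 30/(s+4)^4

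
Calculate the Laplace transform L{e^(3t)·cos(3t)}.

L{e^(at)·cos(ωt)} = (s-a)/((s-a)² + ω²), so L{e^(3t)·cos(3t)} = (s-3)/((s-3)² + 9)

Final answer: (s-3)/((s-3)² + 9)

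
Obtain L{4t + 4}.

L{4t + 4} = 4·L{t} + 4·L{1} = 4/s² + 4/s

Final answer: 4/s² + 4/s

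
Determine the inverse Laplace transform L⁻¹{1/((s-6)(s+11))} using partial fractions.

Decompose: A/(s-6) + B/(s+11). A = 1/17, B = -1/17. f(t) = (e^(6t) - e^(-11t))/17

Final answer: (e^(6t) - e^(-11t))/17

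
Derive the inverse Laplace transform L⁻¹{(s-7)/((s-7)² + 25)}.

Using frequency shift, L⁻¹{(s-7)/((s-7)² + 25)} = e^(7t)·cos(5t)

Final answer: e^(7t)·cos(5t)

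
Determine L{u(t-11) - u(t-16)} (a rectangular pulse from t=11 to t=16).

L{u(t-a)} = e^(-as)/s. L{u(t-11) - u(t-16)} = (e^(-11s) - e^(-16s))/s

Final answer: (e^(-11s) - e^(-16s))/s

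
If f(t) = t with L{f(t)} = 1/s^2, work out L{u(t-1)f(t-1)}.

Time shift theorem: L{u(t-a)f(t-a)} = e^(-as)F(s). Here a=1, F(s) = 1/s^2, so L{u(t-1)f(t-1)} = e^(-s)·1/s^2

Final answer: e^(-s)·1/s^2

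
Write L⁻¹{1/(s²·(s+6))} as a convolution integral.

1/(s²·(s+6)) = (1/s^2)·(1/(s+6)) = L{t}·L{e^(-6t)}. So f(t) = t*e^(-6t) = ∫₀ᵗ τ·e^(-6(t-τ)) dτ

Final answer: ∫₀ᵗ τ·e^(-6(t-τ)) dτ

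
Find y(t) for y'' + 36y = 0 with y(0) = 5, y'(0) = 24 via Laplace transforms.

L{y''} + 36L{y} = 0. s²Y - 5s - 24 + 36Y = 0. Y(s² + 36) = 5s + 24. Y = (5s + 24)/(s² + 36). Inverting: y(t) = 5cos(6t) + 4sin(6t)

Final answer: y(t) = 5cos(6t) + 4sin(6t)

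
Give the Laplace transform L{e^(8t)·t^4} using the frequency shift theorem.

L{e^(at)·t^n} = n!/(s-a)^(n+1), so L{e^(8t)·t^4} = 24/(s-8)^5

Final answer: 24/(s-8)^5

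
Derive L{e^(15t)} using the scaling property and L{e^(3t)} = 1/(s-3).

Using L{f(at)} = (1/a)F(s/a) with a=5 and f(t) = e^(3t): L{e^(15t)} = (1/5) · 1/((s/5)-3) = (1/5) · 5/(s-15) = 1/(s-15)

Final answer: 1/(s-15)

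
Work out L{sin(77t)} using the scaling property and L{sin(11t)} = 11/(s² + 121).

Using L{f(at)} = (1/a)F(s/a) with a=7: L{sin(77t)} = (1/7) · 11/((s/7)² + 121) = (1/7) · 11·49/(s² + 5929) = 77/(s² + 5929)

Final answer: 77/(s² + 5929)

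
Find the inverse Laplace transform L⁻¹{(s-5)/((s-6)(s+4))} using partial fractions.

Using partial fractions, f(t) = (e^(6t) + 9e^(-4t))/10

Final answer: (e^(6t) + 9e^(-4t))/10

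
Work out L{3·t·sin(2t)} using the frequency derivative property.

L{sin(2t)} = 2/(s² + 4). By L{t·f(t)} = -F'(s): -d/ds[2/(s² + 4)] = -(2)·(-2s)/(s² + 4)² = 4s/(s² + 4)². Then L{3·t·sin(2t)} = 3·4s/(s² + 4)² = 12s/(s² + 4)²

Final answer: 12s/(s² + 4)²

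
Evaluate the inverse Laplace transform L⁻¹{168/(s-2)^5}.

L⁻¹{n!/(s-a)^(n+1)} = t^n·e^(at) with n=4, a=2. So L⁻¹{24/(s-2)^5} = t^4·e^(2t), and L⁻¹{168/(s-2)^5} = (168/24)·t^4·e^(2t) = 7·t^4·e^(2t)

Final answer: 7·t^4·e^(2t)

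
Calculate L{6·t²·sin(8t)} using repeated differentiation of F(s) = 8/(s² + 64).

F(s) = 8/(s² + 64). F'(s) = -16s/(s² + 64)². F''(s) = -16(64 - 3s²)/(s² + 64)³ = (48s² - 1024)/(s² + 64)³. So L{t²·sin(8t)} = (-1)² F''(s) = (48s² - 1024)/(s² + 64)³. Then L{6·t²·sin(8t)} = 6·(48s² - 1024)/(s² + 64)³ = (288s² - 6144)/(s² + 64)³

Final answer: (288s² - 6144)/(s² + 64)³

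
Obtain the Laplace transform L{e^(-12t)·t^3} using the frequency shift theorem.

L{e^(at)·t^n} = n!/(s-a)^(n+1), so L{e^(-12t)·t^3} = 6/(s+12)^4

Final answer: 6/(s+12)^4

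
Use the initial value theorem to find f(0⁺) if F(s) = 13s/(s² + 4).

f(0⁺) = lim_{s→∞} s·13s/(s² + 4) = lim_{s→∞} 13s²/(s² + 4) = 13

Final answer: 13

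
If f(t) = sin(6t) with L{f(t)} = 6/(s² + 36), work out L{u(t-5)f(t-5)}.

Time shift theorem: L{u(t-a)f(t-a)} = e^(-as)F(s). Here a=5, F(s) = 6/(s² + 36), so L{u(t-5)f(t-5)} = e^(-5s)·6/(s² + 36)

Final answer: e^(-5s)·6/(s² + 36)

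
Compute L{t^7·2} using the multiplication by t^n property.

L{2} = 2/s. d^1/ds^1[1/s] = -1/s². d^2/ds^2[1/s] = 2/s^3. d^3/ds^3[1/s] = -6/s^4. d^4/ds^4[1/s] = 24/s^5. d^5/ds^5[1/s] = -120/s^6. d^6/ds^6[1/s] = 720/s^7. d^7/ds^7[1/s] = -5040/s^8. So L{t^7} = (-1)^{7}·-5040/s^8 = 5040/s^8. Then L{t^7·2} = 2·5040/s^8 = 10080/s^8

Final answer: 10080/s^8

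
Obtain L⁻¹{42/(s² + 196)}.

This is the form c·a/(s² + a²) with a = 14, c = 3. L⁻¹ = 3·sin(14t)

Final answer: 3·sin(14t)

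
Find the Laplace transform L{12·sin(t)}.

L{sin(ωt)} = ω/(s² + ω²), so L{sin(t)} = 1/(s² + 1). Then L{12·sin(t)} = 12·1/(s² + 1) = 12/(s² + 1)

Final answer: 12/(s² + 1)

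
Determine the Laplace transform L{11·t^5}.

L{t^n} = n!/s^(n+1), so L{t^5} = 120/s^6. Then L{11·t^5} = 11·120/s^6 = 1320/s^6

Final answer: 1320/s^6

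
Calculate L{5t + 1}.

L{5t + 1} = 5·L{t} + L{1} = 5/s² + 1/s

Final answer: 5/s² + 1/s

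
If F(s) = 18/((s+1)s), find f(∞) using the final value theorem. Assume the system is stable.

f(∞) = lim_{s→0} sF(s) = lim_{s→0} 18/(s+1) = 18

Final answer: 18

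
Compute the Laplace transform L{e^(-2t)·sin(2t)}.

L{e^(at)·sin(ωt)} = ω/((s-a)² + ω²), so L{e^(-2t)·sin(2t)} = 2/((s+2)² + 4)

Final answer: 2/((s+2)² + 4)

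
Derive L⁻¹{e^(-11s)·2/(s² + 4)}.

L⁻¹{2/(s² + 4)} = sin(2t). By the time shift theorem, L⁻¹{e^(-as)F(s)} = u(t-a)f(t-a) with a=11, so L⁻¹{e^(-11s)·2/(s² + 4)} = u(t-11)·sin(2(t-11))

Final answer: u(t-11)·sin(2(t-11))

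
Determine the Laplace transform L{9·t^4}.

L{t^n} = n!/s^(n+1), so L{t^4} = 24/s^5. Then L{9·t^4} = 9·24/s^5 = 216/s^5

Final answer: 216/s^5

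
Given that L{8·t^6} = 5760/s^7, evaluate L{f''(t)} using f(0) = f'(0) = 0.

L{f''(t)} = s²F(s) - sf(0) - f'(0) = s²·5760/s^7 - 0 - 0 = 5760/s^5

Final answer: 5760/s^5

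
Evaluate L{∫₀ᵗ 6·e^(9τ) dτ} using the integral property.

L{∫₀ᵗ f(τ)dτ} = F(s)/s with F(s) = 6/(s-9), so L{∫₀ᵗ 6·e^(9τ) dτ} = 6/(s(s-9))

Final answer: 6/(s(s-9))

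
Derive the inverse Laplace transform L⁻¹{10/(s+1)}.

L⁻¹{1/(s-a)} = e^(at), so L⁻¹{1/(s+1)} = e^(-t), and L⁻¹{10/(s+1)} = 10·e^(-t)

Final answer: 10·e^(-t)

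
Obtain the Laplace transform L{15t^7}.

L{15t^7} = 15 · L{t^7} = 15 · 5040/s^8 = 75600/s^8

Final answer: 75600/s^8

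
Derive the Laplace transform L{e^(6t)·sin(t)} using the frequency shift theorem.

Frequency shift: L{e^(at)f(t)} = F(s-a). L{e^(6t)·sin(t)} = 1/((s-6)² + 1)

Final answer: 1/((s-6)² + 1)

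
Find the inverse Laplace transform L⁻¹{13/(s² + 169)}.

L⁻¹{13/(s² + 169)} = sin(13t)

Final answer: sin(13t)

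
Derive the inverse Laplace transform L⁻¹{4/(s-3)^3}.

L⁻¹{n!/(s-a)^(n+1)} = t^n·e^(at) with n=2, a=3. So L⁻¹{2/(s-3)^3} = t^2·e^(3t), and L⁻¹{4/(s-3)^3} = (4/2)·t^2·e^(3t) = 2·t^2·e^(3t)

Final answer: 2·t^2·e^(3t)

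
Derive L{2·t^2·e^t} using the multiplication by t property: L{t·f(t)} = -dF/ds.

Using L{t^n·e^(at)} = n!/(s-a)^(n+1), L{t^2·e^t} = 2/(s-1)^3, so L{2·t^2·e^t} = 2·2/(s-1)^3 = 4/(s-1)^3

Final answer: 4/(s-1)^3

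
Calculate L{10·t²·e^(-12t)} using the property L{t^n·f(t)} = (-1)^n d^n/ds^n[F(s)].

L{e^(-12t)} = 1/(s+12). d/ds[1/(s+12)] = -1/(s+12)². d²/ds²[1/(s+12)] = 2/(s+12)³. So L{t²·e^(-12t)} = (-1)² · 2/(s+12)³ = 2/(s+12)³. Then L{10·t²·e^(-12t)} = 10·2/(s+12)³ = 20/(s+12)³

Final answer: 20/(s+12)³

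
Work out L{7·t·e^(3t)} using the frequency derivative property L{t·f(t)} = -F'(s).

L{e^(3t)} = 1/(s-3). By frequency derivative: L{t·e^(3t)} = -d/ds[1/(s-3)] = -(-1)/(s-3)² = 1/(s-3)². Then L{7·t·e^(3t)} = 7·1/(s-3)² = 7/(s-3)²

Final answer: 7/(s-3)²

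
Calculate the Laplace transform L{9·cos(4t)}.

L{cos(ωt)} = s/(s² + ω²), so L{cos(4t)} = s/(s² + 16). Then L{9·cos(4t)} = 9·s/(s² + 16) = 9s/(s² + 16)

Final answer: 9s/(s² + 16)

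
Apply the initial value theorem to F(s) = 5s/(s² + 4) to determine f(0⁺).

f(0⁺) = lim_{s→∞} s·5s/(s² + 4) = lim_{s→∞} 5s²/(s² + 4) = 5

Final answer: 5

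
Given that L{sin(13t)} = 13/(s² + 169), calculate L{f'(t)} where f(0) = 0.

L{f'(t)} = s·F(s) - f(0) = s·13/(s² + 169) - 0 = 13s/(s² + 169)

Final answer: 13s/(s² + 169)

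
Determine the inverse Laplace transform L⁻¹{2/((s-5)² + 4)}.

Using frequency shift, L⁻¹{2/((s-5)² + 4)} = e^(5t)·sin(2t)

Final answer: e^(5t)·sin(2t)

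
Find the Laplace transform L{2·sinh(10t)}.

L{sinh(ωt)} = ω/(s² - ω²), so L{sinh(10t)} = 10/(s² - 100). Then L{2·sinh(10t)} = 2·10/(s² - 100) = 20/(s² - 100)

Final answer: 20/(s² - 100)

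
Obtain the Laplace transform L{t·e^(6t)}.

L{t^n·e^(at)} = n!/(s-a)^(n+1), so L{t·e^(6t)} = 1/(s-6)^2

Final answer: 1/(s-6)^2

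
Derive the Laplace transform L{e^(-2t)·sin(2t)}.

L{e^(at)·sin(ωt)} = ω/((s-a)² + ω²), so L{e^(-2t)·sin(2t)} = 2/((s+2)² + 4)

Final answer: 2/((s+2)² + 4)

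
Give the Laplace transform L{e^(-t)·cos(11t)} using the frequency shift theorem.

Frequency shift: L{e^(at)f(t)} = F(s-a). L{e^(-t)·cos(11t)} = (s+1)/((s+1)² + 121)

Final answer: (s+1)/((s+1)² + 121)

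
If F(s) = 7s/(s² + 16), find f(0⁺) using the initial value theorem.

f(0⁺) = lim_{s→∞} s·7s/(s² + 16) = lim_{s→∞} 7s²/(s² + 16) = 7

Final answer: 7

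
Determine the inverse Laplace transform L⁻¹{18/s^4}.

L⁻¹{n!/s^(n+1)} = t^n with n=3. So L⁻¹{6/s^4} = t^3, and L⁻¹{18/s^4} = (18/6)·t^3 = 3·t^3

Final answer: 3·t^3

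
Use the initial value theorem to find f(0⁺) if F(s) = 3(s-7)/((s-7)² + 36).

f(0⁺) = lim_{s→∞} sF(s) = lim_{s→∞} 3s(s-7)/((s-7)² + 36) = 3

Final answer: 3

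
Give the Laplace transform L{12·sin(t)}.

L{sin(ωt)} = ω/(s² + ω²), so L{sin(t)} = 1/(s² + 1). Then L{12·sin(t)} = 12·1/(s² + 1) = 12/(s² + 1)

Final answer: 12/(s² + 1)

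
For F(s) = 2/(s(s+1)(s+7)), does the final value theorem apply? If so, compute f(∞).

Poles of sF(s) = 2/((s+1)(s+7)) are at s = -1 and s = -7, both in the left half-plane. Theorem applies. f(∞) = lim_{s→0} sF(s) = 2/(1·7) = 2/7

Final answer: 2/7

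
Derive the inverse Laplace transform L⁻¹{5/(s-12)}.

L⁻¹{1/(s-a)} = e^(at), so L⁻¹{1/(s-12)} = e^(12t), and L⁻¹{5/(s-12)} = 5·e^(12t)

Final answer: 5·e^(12t)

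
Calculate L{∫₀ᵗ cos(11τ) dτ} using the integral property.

L{∫₀ᵗ f(τ)dτ} = F(s)/s with F(s) = s/(s² + 121), so the result is (s/(s² + 121))/s = 1/(s² + 121)

Final answer: 1/(s² + 121)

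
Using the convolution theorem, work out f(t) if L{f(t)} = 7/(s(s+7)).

7/(s(s+7)) = (7/s)·(1/(s+7)) = L{7}·L{e^(-7t)}. By convolution, f(t) = 7*e^(-7t) = ∫₀ᵗ 7·e^(-7τ) dτ = 7·(1 - e^(-7t))/7

Final answer: 7·(1 - e^(-7t))/7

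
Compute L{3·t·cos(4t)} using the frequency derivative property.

L{cos(4t)} = s/(s² + 16). Derivative: d/ds[s/(s² + 16)] = [(s² + 16) - s·2s]/(s² + 16)² = (16 - s²)/(s² + 16)². So L{t·cos(4t)} = -F'(s) = (s² - 16)/(s² + 16)². Then L{3·t·cos(4t)} = 3·(s² - 16)/(s² + 16)²

Final answer: 3·(s² - 16)/(s² + 16)²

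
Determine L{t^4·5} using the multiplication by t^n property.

L{5} = 5/s. d^1/ds^1[1/s] = -1/s². d^2/ds^2[1/s] = 2/s^3. d^3/ds^3[1/s] = -6/s^4. d^4/ds^4[1/s] = 24/s^5. So L{t^4} = (-1)^{4}·24/s^5 = 24/s^5. Then L{t^4·5} = 5·24/s^5 = 120/s^5

Final answer: 120/s^5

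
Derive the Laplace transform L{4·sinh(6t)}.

L{sinh(ωt)} = ω/(s² - ω²), so L{sinh(6t)} = 6/(s² - 36). Then L{4·sinh(6t)} = 4·6/(s² - 36) = 24/(s² - 36)

Final answer: 24/(s² - 36)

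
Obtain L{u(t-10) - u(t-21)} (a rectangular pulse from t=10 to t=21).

L{u(t-a)} = e^(-as)/s. L{u(t-10) - u(t-21)} = (e^(-10s) - e^(-21s))/s

Final answer: (e^(-10s) - e^(-21s))/s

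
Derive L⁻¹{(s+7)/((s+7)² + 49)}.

Using frequency shift: L⁻¹{(s-a)/((s-a)² + b²)} = e^(at)cos(bt). Here a=-7, b=7

Final answer: e^(-7t)·cos(7t)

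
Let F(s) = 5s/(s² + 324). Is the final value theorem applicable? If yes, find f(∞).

The final value theorem requires all poles of sF(s) in the left half-plane. sF(s) = 5s²/(s² + 324) has poles at s = ±18i (imaginary axis). Theorem does NOT apply (oscillatory system).

Final answer: Not applicable (oscillatory)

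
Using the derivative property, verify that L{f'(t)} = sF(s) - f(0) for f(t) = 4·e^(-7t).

f'(t) = -28e^(-7t). Direct: L{f'(t)} = -28/(s+7). Property: s·4/(s+7) - 4 = (4s - 4(s+7))/(s+7) = -28/(s+7). ✓

Final answer: -28/(s+7)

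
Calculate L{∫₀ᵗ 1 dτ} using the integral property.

L{∫₀ᵗ f(τ)dτ} = F(s)/s with f(t) = 1. F(s) = 1/s, so L{∫₀ᵗ 1 dτ} = (1/s)/s = 1/s². (Check: ∫₀ᵗ 1 dτ = t.)

Final answer: 1/s²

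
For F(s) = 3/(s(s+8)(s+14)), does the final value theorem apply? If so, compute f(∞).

Poles of sF(s) = 3/((s+8)(s+14)) are at s = -8 and s = -14, both in the left half-plane. Theorem applies. f(∞) = lim_{s→0} sF(s) = 3/(8·14) = 3/112

Final answer: 3/112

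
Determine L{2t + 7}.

L{2t + 7} = 2·L{t} + 7·L{1} = 2/s² + 7/s

Final answer: 2/s² + 7/s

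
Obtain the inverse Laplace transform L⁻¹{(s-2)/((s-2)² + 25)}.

Using frequency shift, L⁻¹{(s-2)/((s-2)² + 25)} = e^(2t)·cos(5t)

Final answer: e^(2t)·cos(5t)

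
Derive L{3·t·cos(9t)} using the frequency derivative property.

L{cos(9t)} = s/(s² + 81). Derivative: d/ds[s/(s² + 81)] = [(s² + 81) - s·2s]/(s² + 81)² = (81 - s²)/(s² + 81)². So L{t·cos(9t)} = -F'(s) = (s² - 81)/(s² + 81)². Then L{3·t·cos(9t)} = 3·(s² - 81)/(s² + 81)²

Final answer: 3·(s² - 81)/(s² + 81)²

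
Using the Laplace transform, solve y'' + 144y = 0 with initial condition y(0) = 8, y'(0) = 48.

L{y''} + 144L{y} = 0. s²Y - 8s - 48 + 144Y = 0. Y(s² + 144) = 8s + 48. Y = (8s + 48)/(s² + 144). Inverting: y(t) = 8cos(12t) + 4sin(12t)

Final answer: y(t) = 8cos(12t) + 4sin(12t)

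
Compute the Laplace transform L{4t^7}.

L{4t^7} = 4 · L{t^7} = 4 · 5040/s^8 = 20160/s^8

Final answer: 20160/s^8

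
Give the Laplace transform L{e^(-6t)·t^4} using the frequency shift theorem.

L{e^(at)·t^n} = n!/(s-a)^(n+1), so L{e^(-6t)·t^4} = 24/(s+6)^5

Final answer: 24/(s+6)^5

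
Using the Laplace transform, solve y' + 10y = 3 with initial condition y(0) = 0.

sY + 10Y = 3/s. Y = 3/(s(s+10)). Partial fractions: Y = 3/10/s - 3/10/(s+10)

Final answer: y(t) = 3/10(1 - e^(-10t))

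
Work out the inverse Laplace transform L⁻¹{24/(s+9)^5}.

L⁻¹{n!/(s-a)^(n+1)} = t^n·e^(at), so L⁻¹{24/(s+9)^5} = t^4·e^(-9t)

Final answer: t^4·e^(-9t)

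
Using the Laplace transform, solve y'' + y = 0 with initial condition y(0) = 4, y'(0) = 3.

L{y''} + 1L{y} = 0. s²Y - 4s - 3 + Y = 0. Y(s² + 1) = 4s + 3. Y = (4s + 3)/(s² + 1). Inverting: y(t) = 4cos(t) + 3sin(t)

Final answer: y(t) = 4cos(t) + 3sin(t)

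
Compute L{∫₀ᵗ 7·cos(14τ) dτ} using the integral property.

L{∫₀ᵗ f(τ)dτ} = F(s)/s with F(s) = 7s/(s² + 196), so the result is (7s/(s² + 196))/s = 7/(s² + 196)

Final answer: 7/(s² + 196)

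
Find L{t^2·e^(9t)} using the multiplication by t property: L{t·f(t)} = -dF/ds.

Using L{t^n·e^(at)} = n!/(s-a)^(n+1), L{t^2·e^(9t)} = 2/(s-9)^3

Final answer: 2/(s-9)^3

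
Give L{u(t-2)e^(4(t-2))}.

u(t-a)f(t-a) with f(t)=e^(4t). L{e^(4t)} = 1/(s-4). By time shift: e^(-2s)/(s-4)

Final answer: e^(-2s)/(s-4)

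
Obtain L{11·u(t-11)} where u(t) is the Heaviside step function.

L{u(t-a)} = e^(-as)/s. Here a=11, so L{u(t-11)} = e^(-11s)/s, and L{11·u(t-11)} = 11·e^(-11s)/s

Final answer: 11·e^(-11s)/s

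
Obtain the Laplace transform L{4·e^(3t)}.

L{e^(at)} = 1/(s-a), so L{e^(3t)} = 1/(s-3). Then L{4·e^(3t)} = 4/(s-3)

Final answer: 4/(s-3)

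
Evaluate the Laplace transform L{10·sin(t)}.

L{sin(ωt)} = ω/(s² + ω²), so L{sin(t)} = 1/(s² + 1). Then L{10·sin(t)} = 10·1/(s² + 1) = 10/(s² + 1)

Final answer: 10/(s² + 1)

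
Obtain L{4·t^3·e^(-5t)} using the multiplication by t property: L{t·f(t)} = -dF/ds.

Using L{t^n·e^(at)} = n!/(s-a)^(n+1), L{t^3·e^(-5t)} = 6/(s+5)^4, so L{4·t^3·e^(-5t)} = 4·6/(s+5)^4 = 24/(s+5)^4

Final answer: 24/(s+5)^4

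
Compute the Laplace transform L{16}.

L{16} = 16 · L{1} = 16/s

Final answer: 16/s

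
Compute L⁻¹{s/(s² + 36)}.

This is the form c·s/(s² + a²) with a = 6. L⁻¹ = cos(6t)

Final answer: cos(6t)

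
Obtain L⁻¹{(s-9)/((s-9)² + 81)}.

Using frequency shift: L⁻¹{(s-a)/((s-a)² + b²)} = e^(at)cos(bt). Here a=9, b=9

Final answer: e^(9t)·cos(9t)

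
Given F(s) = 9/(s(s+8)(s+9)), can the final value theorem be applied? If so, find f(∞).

Poles of sF(s) = 9/((s+8)(s+9)) are at s = -8 and s = -9, both in the left half-plane. Theorem applies. f(∞) = lim_{s→0} sF(s) = 9/(8·9) = 1/8

Final answer: 1/8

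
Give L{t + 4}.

L{t + 4} = L{t} + 4·L{1} = 1/s² + 4/s

Final answer: 1/s² + 4/s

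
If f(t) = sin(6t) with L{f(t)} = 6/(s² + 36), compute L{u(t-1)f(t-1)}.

Time shift theorem: L{u(t-a)f(t-a)} = e^(-as)F(s). Here a=1, F(s) = 6/(s² + 36), so L{u(t-1)f(t-1)} = e^(-s)·6/(s² + 36)

Final answer: e^(-s)·6/(s² + 36)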